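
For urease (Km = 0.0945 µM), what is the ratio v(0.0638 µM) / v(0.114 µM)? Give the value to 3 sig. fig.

The fractional saturations are [S]/(Km+[S]) = 0.114/0.2085 = 0.5468 and 0.0638/0.1583 = 0.4030.
v₂/v₁ is just their ratio: 0.4030/0.5468 = 0.737.

0.737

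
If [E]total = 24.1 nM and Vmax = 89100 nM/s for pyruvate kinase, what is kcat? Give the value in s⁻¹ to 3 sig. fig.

3700 s⁻¹

kcat = Vmax/[E]total = 89100 nM/s / 24.1 nM = 3700 s⁻¹.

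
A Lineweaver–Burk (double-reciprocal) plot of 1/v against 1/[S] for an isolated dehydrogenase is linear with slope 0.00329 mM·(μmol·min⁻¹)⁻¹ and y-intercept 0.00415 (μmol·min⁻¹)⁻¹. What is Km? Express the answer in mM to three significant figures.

y-intercept = 1/Vmax ⇒ Vmax = 241 μmol·min⁻¹; slope = Km/Vmax ⇒ Km = slope × Vmax.
Km = 0.00329 × 241 = 0.793 mM.

0.793 mM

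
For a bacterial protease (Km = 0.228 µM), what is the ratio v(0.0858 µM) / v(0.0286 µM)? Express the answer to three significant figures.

Since Vmax cancels, v₂/v₁ = [S]₂(Km+[S]₁) / [S]₁(Km+[S]₂).
= 0.0858×(0.228+0.0286) / (0.0286×(0.228+0.0858)) = 0.02202/0.008975 = 2.45.

2.45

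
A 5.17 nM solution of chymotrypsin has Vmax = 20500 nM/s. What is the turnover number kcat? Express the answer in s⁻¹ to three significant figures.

3970 s⁻¹

kcat = Vmax/[E]total = 20500 nM/s / 5.17 nM = 3970 s⁻¹.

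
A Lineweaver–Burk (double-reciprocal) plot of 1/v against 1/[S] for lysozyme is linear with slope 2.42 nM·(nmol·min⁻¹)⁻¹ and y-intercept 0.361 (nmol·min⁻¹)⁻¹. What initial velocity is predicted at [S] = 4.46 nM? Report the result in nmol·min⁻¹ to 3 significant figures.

The y-intercept is 1/Vmax, so Vmax = 1/0.361 = 2.77 nmol·min⁻¹.
The slope is Km/Vmax, so Km = 2.42 × 2.77 = 6.70 nM.
Then v = 2.77 × 4.46/(6.70 + 4.46) = 1.11 nmol·min⁻¹.

1.11 nmol·min⁻¹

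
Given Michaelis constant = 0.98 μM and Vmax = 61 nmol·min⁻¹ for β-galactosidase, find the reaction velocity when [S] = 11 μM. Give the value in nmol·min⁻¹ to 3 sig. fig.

[S]/(Km+[S]) = 11/11.98 = 0.9182, the fractional saturation.
v = 0.9182 × Vmax = 0.9182 × 61 = 56.0 nmol·min⁻¹.

56.0 nmol·min⁻¹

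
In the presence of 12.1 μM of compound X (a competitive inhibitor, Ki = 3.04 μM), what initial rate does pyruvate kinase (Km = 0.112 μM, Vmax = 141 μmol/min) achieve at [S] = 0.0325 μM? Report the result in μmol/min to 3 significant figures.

7.76 μmol/min

With α = 1 + [I]/Ki = 1 + 12.1/3.04 = 4.980, the competitive rate law is v = Vmax[S] / (αKm + [S]).
v = 141×0.0325 / (4.980×0.112 + 0.0325) = 4.583/0.5903 = 7.76 μmol/min.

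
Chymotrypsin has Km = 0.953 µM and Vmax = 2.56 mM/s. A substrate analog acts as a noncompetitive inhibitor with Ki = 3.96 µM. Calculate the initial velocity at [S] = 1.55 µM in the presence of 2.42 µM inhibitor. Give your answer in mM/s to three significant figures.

With α = 1 + [I]/Ki = 1 + 2.42/3.96 = 1.611, the noncompetitive rate law is v = (Vmax/α)·[S] / (Km + [S]).
v = (2.56/1.611)×1.55 / (0.953 + 1.55) = 2.463/2.503 = 0.984 mM/s.

0.984 mM/s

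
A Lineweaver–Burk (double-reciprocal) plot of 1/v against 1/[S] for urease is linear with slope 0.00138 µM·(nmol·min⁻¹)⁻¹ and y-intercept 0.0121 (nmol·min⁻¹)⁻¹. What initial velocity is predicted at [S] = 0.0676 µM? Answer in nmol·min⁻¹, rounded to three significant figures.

The y-intercept is 1/Vmax, so Vmax = 1/0.0121 = 82.6 nmol·min⁻¹.
The slope is Km/Vmax, so Km = 0.00138 × 82.6 = 0.114 µM.
Then v = 82.6 × 0.0676/(0.114 + 0.0676) = 30.8 nmol·min⁻¹.

30.8 nmol·min⁻¹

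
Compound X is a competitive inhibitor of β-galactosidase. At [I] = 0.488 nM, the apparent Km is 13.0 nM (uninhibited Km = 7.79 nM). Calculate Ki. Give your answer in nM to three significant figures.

Competitive: Km,app = α·Km with α = 1 + [I]/Ki.
α = Km,app/Km = 13.0/7.79 = 1.669.
Ki = [I]/(α − 1) = 0.488/0.6688 = 0.730 nM.

0.730 nM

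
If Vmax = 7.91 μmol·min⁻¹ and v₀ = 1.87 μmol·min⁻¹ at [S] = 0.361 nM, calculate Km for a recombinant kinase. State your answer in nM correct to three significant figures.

1.17 nM

v/Vmax = 1.87/7.91 = 0.2364 = [S]/(Km+[S]).
So Km + [S] = [S]/0.2364 = 1.527 nM, giving Km = 1.527 − 0.361 = 1.17 nM.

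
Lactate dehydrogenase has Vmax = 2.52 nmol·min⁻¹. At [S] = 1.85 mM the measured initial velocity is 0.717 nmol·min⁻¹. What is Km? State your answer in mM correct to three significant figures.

v/Vmax = 0.717/2.52 = 0.2845 = [S]/(Km+[S]).
So Km + [S] = [S]/0.2845 = 6.502 mM, giving Km = 6.502 − 1.85 = 4.65 mM.

4.65 mM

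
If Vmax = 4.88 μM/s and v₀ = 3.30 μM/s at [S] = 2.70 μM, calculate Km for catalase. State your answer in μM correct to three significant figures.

v/Vmax = 3.30/4.88 = 0.6762 = [S]/(Km+[S]).
So Km + [S] = [S]/0.6762 = 3.993 μM, giving Km = 3.993 − 2.70 = 1.29 μM.

1.29 μM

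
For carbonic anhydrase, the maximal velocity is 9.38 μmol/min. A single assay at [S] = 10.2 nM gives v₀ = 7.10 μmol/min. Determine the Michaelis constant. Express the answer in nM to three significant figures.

v/Vmax = 7.10/9.38 = 0.7569 = [S]/(Km+[S]).
So Km + [S] = [S]/0.7569 = 13.48 nM, giving Km = 13.48 − 10.2 = 3.28 nM.

3.28 nM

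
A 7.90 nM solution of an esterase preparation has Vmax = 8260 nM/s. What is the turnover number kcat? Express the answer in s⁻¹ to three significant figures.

1050 s⁻¹

kcat = Vmax/[E]total = 8260 nM/s / 7.90 nM = 1050 s⁻¹.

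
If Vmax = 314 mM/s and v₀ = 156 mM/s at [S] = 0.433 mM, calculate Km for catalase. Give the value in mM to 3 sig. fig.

0.439 mM

v/Vmax = 156/314 = 0.4968 = [S]/(Km+[S]).
So Km + [S] = [S]/0.4968 = 0.8716 mM, giving Km = 0.8716 − 0.433 = 0.439 mM.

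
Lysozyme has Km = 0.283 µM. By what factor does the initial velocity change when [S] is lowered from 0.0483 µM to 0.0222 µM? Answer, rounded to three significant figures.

Since Vmax cancels, v₂/v₁ = [S]₂(Km+[S]₁) / [S]₁(Km+[S]₂).
= 0.0222×(0.283+0.0483) / (0.0483×(0.283+0.0222)) = 0.007355/0.01474 = 0.499.

0.499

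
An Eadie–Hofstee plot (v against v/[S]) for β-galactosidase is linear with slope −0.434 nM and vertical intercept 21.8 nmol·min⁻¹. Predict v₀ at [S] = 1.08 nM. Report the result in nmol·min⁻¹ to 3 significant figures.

In the Eadie–Hofstee form v = Vmax − Km·(v/[S]), the slope is −Km and the intercept is Vmax, so Km = 0.434 nM and Vmax = 21.8 nmol·min⁻¹.
v = 21.8 × 1.08/(0.434 + 1.08) = 15.6 nmol·min⁻¹.

15.6 nmol·min⁻¹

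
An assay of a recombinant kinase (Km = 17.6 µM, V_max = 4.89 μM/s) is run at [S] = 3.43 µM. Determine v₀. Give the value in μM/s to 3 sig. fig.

[S]/(Km+[S]) = 3.43/21.03 = 0.1631, the fractional saturation.
v = 0.1631 × Vmax = 0.1631 × 4.89 = 0.798 μM/s.

0.798 μM/s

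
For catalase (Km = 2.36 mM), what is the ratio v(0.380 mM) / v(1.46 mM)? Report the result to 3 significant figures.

Since Vmax cancels, v₂/v₁ = [S]₂(Km+[S]₁) / [S]₁(Km+[S]₂).
= 0.380×(2.36+1.46) / (1.46×(2.36+0.380)) = 1.452/4.000 = 0.363.

0.363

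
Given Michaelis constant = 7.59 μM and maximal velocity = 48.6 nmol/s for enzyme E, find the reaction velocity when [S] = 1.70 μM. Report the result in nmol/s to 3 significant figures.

8.89 nmol/s

v = Vmax·[S]/(Km + [S]) = 48.6 × 1.70 / (7.59 + 1.70)
  = 82.62 / 9.290 = 8.89 nmol/s.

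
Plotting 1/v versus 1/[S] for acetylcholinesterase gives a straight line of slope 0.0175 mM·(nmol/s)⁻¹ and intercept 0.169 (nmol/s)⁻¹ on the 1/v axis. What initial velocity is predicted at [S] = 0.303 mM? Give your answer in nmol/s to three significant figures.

4.41 nmol/s

The y-intercept is 1/Vmax, so Vmax = 1/0.169 = 5.92 nmol/s.
The slope is Km/Vmax, so Km = 0.0175 × 5.92 = 0.104 mM.
Then v = 5.92 × 0.303/(0.104 + 0.303) = 4.41 nmol/s.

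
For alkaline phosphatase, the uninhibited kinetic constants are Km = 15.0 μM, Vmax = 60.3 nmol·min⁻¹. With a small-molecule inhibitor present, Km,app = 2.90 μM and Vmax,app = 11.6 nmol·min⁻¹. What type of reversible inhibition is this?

Both Km and Vmax decrease by the same factor (~5.18-fold) — characteristic of uncompetitive inhibition.

uncompetitive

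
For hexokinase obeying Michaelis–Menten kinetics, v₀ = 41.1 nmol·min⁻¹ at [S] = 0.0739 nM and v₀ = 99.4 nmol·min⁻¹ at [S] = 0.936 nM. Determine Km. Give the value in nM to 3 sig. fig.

0.130 nM

From v = Vmax[S]/(Km+[S]), each point gives Vmax = v(Km+[S])/[S].
Equating: 41.1(Km+0.0739)/0.0739 = 99.4(Km+0.936)/0.936.
556.2·Km + 41.1 = 106.2·Km + 99.4, so (556.2 − 106.2)·Km = 99.4 − 41.1.
Km = 58.30/450.0 = 0.130 nM; then Vmax = 41.1(0.130+0.0739)/0.0739 = 113 nmol·min⁻¹.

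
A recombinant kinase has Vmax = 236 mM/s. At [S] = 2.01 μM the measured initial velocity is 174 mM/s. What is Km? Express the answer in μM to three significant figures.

0.716 μM

v/Vmax = 174/236 = 0.7373 = [S]/(Km+[S]).
So Km + [S] = [S]/0.7373 = 2.726 μM, giving Km = 2.726 − 2.01 = 0.716 μM.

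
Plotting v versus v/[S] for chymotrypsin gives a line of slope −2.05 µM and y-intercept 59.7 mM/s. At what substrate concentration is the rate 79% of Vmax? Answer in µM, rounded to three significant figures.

The Eadie–Hofstee slope gives Km = 2.05 µM (slope = −Km).
v/Vmax = [S]/(Km+[S]) = 0.79 ⇒ [S] = Km·0.79/(1−0.79) = 2.05 × 3.762 = 7.71 µM.

7.71 µM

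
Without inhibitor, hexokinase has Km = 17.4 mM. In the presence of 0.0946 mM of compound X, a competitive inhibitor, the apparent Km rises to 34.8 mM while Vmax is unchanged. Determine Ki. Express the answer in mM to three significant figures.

Competitive: Km,app = α·Km with α = 1 + [I]/Ki.
α = Km,app/Km = 34.8/17.4 = 2.000.
Since α = 1 + [I]/Ki, [I]/Ki = 2.000 − 1 = 1.000 and Ki = 0.0946/1.000 = 0.0946 mM.

0.0946 mM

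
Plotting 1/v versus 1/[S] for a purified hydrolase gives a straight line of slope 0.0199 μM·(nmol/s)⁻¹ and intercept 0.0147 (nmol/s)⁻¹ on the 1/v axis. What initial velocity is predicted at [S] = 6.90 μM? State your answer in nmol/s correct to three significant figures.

56.9 nmol/s

The y-intercept is 1/Vmax, so Vmax = 1/0.0147 = 68.0 nmol/s.
The slope is Km/Vmax, so Km = 0.0199 × 68.0 = 1.35 μM.
Then v = 68.0 × 6.90/(1.35 + 6.90) = 56.9 nmol/s.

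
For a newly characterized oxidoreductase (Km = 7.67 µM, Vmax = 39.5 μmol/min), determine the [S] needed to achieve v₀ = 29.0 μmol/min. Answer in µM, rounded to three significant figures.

Rearranging v = Vmax[S]/(Km+[S]) gives [S] = Km·v/(Vmax − v).
[S] = 7.67 × 29.0 / (39.5 − 29.0) = 222.4/10.50 = 21.2 µM.

21.2 µM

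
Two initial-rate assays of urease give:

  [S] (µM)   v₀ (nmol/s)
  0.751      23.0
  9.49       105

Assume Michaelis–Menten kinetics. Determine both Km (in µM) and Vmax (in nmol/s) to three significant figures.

From v = Vmax[S]/(Km+[S]), each point gives Vmax = v(Km+[S])/[S].
Equating: 23.0(Km+0.751)/0.751 = 105(Km+9.49)/9.49.
30.63·Km + 23.0 = 11.06·Km + 105, so (30.63 − 11.06)·Km = 105 − 23.0.
Km = 82.00/19.56 = 4.19 µM; then Vmax = 23.0(4.19+0.751)/0.751 = 151 nmol/s.

Km = 4.19 µM; Vmax = 151 nmol/s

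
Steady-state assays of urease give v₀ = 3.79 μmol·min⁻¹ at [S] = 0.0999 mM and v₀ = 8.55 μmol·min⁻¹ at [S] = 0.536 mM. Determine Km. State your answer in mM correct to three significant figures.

In reciprocal form, 1/v = (Km/Vmax)·(1/[S]) + 1/Vmax. The two points give (1/[S], 1/v) = (10.01, 0.2639) and (1.866, 0.1170).
Slope = (0.2639 − 0.1170)/(10.01 − 1.866) = 0.01804; intercept = 0.2639 − 0.01804×10.01 = 0.08331.
Vmax = 1/intercept = 12.0 μmol·min⁻¹; Km = slope × Vmax = 0.01804 × 12.0 = 0.216 mM.

0.216 mM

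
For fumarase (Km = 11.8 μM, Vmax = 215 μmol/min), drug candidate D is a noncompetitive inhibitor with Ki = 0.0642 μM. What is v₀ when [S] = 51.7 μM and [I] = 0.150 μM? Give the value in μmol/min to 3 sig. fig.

52.5 μmol/min

α = 1 + [I]/Ki = 1 + 0.150/0.0642 = 3.336.
For a noncompetitive inhibitor, Vmax is reduced to Vmax/α while Km is unchanged: Km,app = 11.8 μM, Vmax,app = 64.4 μmol/min.
v = Vmax,app·[S]/(Km,app + [S]) = 64.4 × 51.7/(11.8 + 51.7) = 52.5 μmol/min.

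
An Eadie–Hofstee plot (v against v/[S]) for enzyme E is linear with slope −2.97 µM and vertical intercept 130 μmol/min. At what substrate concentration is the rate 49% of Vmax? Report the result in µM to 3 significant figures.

The Eadie–Hofstee slope gives Km = 2.97 µM (slope = −Km).
v/Vmax = [S]/(Km+[S]) = 0.49 ⇒ [S] = Km·0.49/(1−0.49) = 2.97 × 0.9608 = 2.85 µM.

2.85 µM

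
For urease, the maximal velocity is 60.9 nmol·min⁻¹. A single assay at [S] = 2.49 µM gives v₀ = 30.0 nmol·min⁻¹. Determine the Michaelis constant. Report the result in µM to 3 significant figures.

From v = Vmax[S]/(Km+[S]), Km = [S](Vmax − v)/v.
Km = 2.49 × (60.9 − 30.0) / 30.0 = 76.94/30.0 = 2.56 µM.

2.56 µM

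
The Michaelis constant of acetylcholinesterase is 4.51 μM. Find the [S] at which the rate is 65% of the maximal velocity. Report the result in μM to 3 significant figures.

v/Vmax = [S]/(Km+[S]) = 0.65, so [S] = Km·0.65/(1 − 0.65) = 4.51 × 1.857.
[S] = 8.38 μM.

8.38 μM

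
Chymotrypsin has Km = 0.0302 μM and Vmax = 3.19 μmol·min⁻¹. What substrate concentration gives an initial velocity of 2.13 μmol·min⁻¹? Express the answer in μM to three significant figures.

0.0607 μM

The required fractional saturation is v/Vmax = 2.13/3.19 = 0.6677.
Then [S]/(Km+[S]) = 0.6677 ⇒ [S] = 0.0302 × 0.6677/(1 − 0.6677) = 0.0607 μM.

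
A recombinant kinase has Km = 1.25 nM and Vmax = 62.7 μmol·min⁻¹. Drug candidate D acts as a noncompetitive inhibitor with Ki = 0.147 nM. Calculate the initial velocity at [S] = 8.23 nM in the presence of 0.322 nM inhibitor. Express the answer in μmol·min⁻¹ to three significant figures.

17.1 μmol·min⁻¹

With α = 1 + [I]/Ki = 1 + 0.322/0.147 = 3.190, the noncompetitive rate law is v = (Vmax/α)·[S] / (Km + [S]).
v = (62.7/3.190)×8.23 / (1.25 + 8.23) = 161.7/9.480 = 17.1 μmol·min⁻¹.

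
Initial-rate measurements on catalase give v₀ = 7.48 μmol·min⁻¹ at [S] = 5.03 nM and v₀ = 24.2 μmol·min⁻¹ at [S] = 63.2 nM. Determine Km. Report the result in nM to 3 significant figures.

15.1 nM

In reciprocal form, 1/v = (Km/Vmax)·(1/[S]) + 1/Vmax. The two points give (1/[S], 1/v) = (0.1988, 0.1337) and (0.01582, 0.04132).
Slope = (0.1337 − 0.04132)/(0.1988 − 0.01582) = 0.5048; intercept = 0.1337 − 0.5048×0.1988 = 0.03334.
Vmax = 1/intercept = 30.0 μmol·min⁻¹; Km = slope × Vmax = 0.5048 × 30.0 = 15.1 nM.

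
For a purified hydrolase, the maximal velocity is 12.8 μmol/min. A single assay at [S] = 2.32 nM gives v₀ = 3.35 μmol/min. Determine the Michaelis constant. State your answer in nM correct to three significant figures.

v/Vmax = 3.35/12.8 = 0.2617 = [S]/(Km+[S]).
So Km + [S] = [S]/0.2617 = 8.864 nM, giving Km = 8.864 − 2.32 = 6.54 nM.

6.54 nM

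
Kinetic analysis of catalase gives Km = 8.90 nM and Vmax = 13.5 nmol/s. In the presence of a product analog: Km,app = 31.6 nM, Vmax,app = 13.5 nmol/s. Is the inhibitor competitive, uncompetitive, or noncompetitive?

Km increases (8.90 → 31.6 nM) while Vmax is unchanged — the hallmark of competitive inhibition.

competitive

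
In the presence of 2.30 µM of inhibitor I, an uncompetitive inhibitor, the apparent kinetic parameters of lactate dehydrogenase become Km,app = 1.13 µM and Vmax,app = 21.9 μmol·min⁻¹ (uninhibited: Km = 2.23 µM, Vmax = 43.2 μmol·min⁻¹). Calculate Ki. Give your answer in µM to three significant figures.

Uncompetitive: Vmax,app = Vmax/α (and Km,app = Km/α) with α = 1 + [I]/Ki.
α = Vmax/Vmax,app = 43.2/21.9 = 1.973.
Since α = 1 + [I]/Ki, [I]/Ki = 1.973 − 1 = 0.9726 and Ki = 2.30/0.9726 = 2.36 µM.

2.36 µM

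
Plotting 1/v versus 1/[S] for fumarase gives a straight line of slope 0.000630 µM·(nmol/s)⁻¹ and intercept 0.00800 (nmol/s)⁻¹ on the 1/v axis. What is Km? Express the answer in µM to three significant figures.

0.0788 µM

y-intercept = 1/Vmax ⇒ Vmax = 125 nmol/s; slope = Km/Vmax ⇒ Km = slope × Vmax.
Km = 0.000630 × 125 = 0.0788 µM.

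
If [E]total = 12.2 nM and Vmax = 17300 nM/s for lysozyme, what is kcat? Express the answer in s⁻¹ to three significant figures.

kcat = Vmax/[E]total = 17300 nM/s / 12.2 nM = 1420 s⁻¹.

1420 s⁻¹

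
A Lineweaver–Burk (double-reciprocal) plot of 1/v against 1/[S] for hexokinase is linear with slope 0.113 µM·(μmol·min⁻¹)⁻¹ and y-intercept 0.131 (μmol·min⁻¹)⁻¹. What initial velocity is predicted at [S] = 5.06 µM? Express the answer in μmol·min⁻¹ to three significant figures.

The y-intercept is 1/Vmax, so Vmax = 1/0.131 = 7.63 μmol·min⁻¹.
The slope is Km/Vmax, so Km = 0.113 × 7.63 = 0.863 µM.
Then v = 7.63 × 5.06/(0.863 + 5.06) = 6.52 μmol·min⁻¹.

6.52 μmol·min⁻¹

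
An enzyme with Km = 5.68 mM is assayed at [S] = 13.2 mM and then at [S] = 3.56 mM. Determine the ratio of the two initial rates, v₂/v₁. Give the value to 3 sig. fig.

Since Vmax cancels, v₂/v₁ = [S]₂(Km+[S]₁) / [S]₁(Km+[S]₂).
= 3.56×(5.68+13.2) / (13.2×(5.68+3.56)) = 67.21/122.0 = 0.551.

0.551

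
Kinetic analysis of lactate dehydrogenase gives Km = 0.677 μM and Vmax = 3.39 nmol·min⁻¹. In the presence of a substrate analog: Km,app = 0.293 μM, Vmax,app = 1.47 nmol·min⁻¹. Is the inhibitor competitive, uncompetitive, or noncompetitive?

Both Km and Vmax decrease by the same factor (~2.31-fold) — characteristic of uncompetitive inhibition.

uncompetitive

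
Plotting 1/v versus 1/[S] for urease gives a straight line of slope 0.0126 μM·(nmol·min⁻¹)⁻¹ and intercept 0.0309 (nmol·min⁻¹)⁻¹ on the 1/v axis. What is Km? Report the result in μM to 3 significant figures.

y-intercept = 1/Vmax ⇒ Vmax = 32.4 nmol·min⁻¹; slope = Km/Vmax ⇒ Km = slope × Vmax.
Km = 0.0126 × 32.4 = 0.408 μM.

0.408 μM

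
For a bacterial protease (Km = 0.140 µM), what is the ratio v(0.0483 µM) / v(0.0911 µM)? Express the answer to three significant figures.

0.651

Since Vmax cancels, v₂/v₁ = [S]₂(Km+[S]₁) / [S]₁(Km+[S]₂).
= 0.0483×(0.140+0.0911) / (0.0911×(0.140+0.0483)) = 0.01116/0.01715 = 0.651.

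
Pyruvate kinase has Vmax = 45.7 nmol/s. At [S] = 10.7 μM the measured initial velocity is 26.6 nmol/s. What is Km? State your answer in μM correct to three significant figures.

From v = Vmax[S]/(Km+[S]), Km = [S](Vmax − v)/v.
Km = 10.7 × (45.7 − 26.6) / 26.6 = 204.4/26.6 = 7.68 μM.

7.68 μM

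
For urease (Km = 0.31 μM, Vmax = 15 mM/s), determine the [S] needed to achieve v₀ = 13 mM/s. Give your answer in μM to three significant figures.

The required fractional saturation is v/Vmax = 13/15 = 0.8667.
Then [S]/(Km+[S]) = 0.8667 ⇒ [S] = 0.31 × 0.8667/(1 − 0.8667) = 2.02 μM.

2.02 μM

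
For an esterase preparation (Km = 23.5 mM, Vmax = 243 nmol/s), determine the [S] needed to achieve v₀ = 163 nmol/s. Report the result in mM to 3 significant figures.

Rearranging v = Vmax[S]/(Km+[S]) gives [S] = Km·v/(Vmax − v).
[S] = 23.5 × 163 / (243 − 163) = 3830/80.00 = 47.9 mM.

47.9 mM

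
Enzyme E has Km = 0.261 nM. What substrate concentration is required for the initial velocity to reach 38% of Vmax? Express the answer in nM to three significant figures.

0.160 nM

v/Vmax = [S]/(Km+[S]) = 0.38, so [S] = Km·0.38/(1 − 0.38) = 0.261 × 0.6129.
[S] = 0.160 nM.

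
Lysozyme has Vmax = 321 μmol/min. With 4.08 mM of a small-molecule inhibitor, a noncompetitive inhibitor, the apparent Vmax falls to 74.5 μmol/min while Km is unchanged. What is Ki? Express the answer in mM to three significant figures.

1.23 mM

Noncompetitive: Vmax,app = Vmax/α with α = 1 + [I]/Ki.
α = Vmax/Vmax,app = 321/74.5 = 4.309.
Ki = [I]/(α − 1) = 4.08/3.309 = 1.23 mM.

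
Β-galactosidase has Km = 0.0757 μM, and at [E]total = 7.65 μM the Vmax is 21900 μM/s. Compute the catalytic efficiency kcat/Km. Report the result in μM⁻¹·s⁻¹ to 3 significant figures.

37800 μM⁻¹·s⁻¹

kcat = Vmax/[E]total = 21900/7.65 = 2860 s⁻¹.
kcat/Km = 2860/0.0757 = 37800 μM⁻¹·s⁻¹.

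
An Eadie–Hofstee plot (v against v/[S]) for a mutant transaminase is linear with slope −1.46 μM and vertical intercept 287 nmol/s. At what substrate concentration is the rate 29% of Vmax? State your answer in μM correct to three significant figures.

The Eadie–Hofstee slope gives Km = 1.46 μM (slope = −Km).
v/Vmax = [S]/(Km+[S]) = 0.29 ⇒ [S] = Km·0.29/(1−0.29) = 1.46 × 0.4085 = 0.596 μM.

0.596 μM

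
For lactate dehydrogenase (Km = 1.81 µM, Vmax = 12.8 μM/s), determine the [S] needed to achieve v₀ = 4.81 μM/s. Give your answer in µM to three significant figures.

1.09 µM

The required fractional saturation is v/Vmax = 4.81/12.8 = 0.3758.
Then [S]/(Km+[S]) = 0.3758 ⇒ [S] = 1.81 × 0.3758/(1 − 0.3758) = 1.09 µM.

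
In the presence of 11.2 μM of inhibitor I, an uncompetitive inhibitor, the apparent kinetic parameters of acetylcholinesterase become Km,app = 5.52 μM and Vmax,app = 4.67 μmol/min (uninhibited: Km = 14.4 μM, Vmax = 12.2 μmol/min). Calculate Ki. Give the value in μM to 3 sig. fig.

6.95 μM

Uncompetitive: Vmax,app = Vmax/α (and Km,app = Km/α) with α = 1 + [I]/Ki.
α = Vmax/Vmax,app = 12.2/4.67 = 2.612.
Ki = [I]/(α − 1) = 11.2/1.612 = 6.95 μM.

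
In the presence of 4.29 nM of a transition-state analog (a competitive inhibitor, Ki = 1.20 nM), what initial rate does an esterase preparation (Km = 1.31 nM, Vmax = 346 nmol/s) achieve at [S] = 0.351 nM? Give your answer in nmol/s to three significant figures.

With α = 1 + [I]/Ki = 1 + 4.29/1.20 = 4.575, the competitive rate law is v = Vmax[S] / (αKm + [S]).
v = 346×0.351 / (4.575×1.31 + 0.351) = 121.4/6.344 = 19.1 nmol/s.

19.1 nmol/s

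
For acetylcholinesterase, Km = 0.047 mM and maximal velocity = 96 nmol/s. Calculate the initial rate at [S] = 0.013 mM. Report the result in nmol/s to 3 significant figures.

20.8 nmol/s

[S]/(Km+[S]) = 0.013/0.06000 = 0.2167, the fractional saturation.
v = 0.2167 × Vmax = 0.2167 × 96 = 20.8 nmol/s.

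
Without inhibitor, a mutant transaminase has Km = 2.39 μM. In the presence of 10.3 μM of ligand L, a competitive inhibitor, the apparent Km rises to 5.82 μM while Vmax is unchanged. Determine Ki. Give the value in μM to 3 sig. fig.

Competitive: Km,app = α·Km with α = 1 + [I]/Ki.
α = Km,app/Km = 5.82/2.39 = 2.435.
Since α = 1 + [I]/Ki, [I]/Ki = 2.435 − 1 = 1.435 and Ki = 10.3/1.435 = 7.18 μM.

7.18 μM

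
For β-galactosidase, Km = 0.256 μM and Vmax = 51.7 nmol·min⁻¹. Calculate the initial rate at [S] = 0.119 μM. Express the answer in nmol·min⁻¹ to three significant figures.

16.4 nmol·min⁻¹

[S]/(Km+[S]) = 0.119/0.3750 = 0.3173, the fractional saturation.
v = 0.3173 × Vmax = 0.3173 × 51.7 = 16.4 nmol·min⁻¹.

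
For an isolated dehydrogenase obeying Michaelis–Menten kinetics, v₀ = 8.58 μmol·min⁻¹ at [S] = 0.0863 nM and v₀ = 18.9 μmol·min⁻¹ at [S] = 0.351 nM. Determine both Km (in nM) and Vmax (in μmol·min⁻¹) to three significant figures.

From v = Vmax[S]/(Km+[S]), each point gives Vmax = v(Km+[S])/[S].
Equating: 8.58(Km+0.0863)/0.0863 = 18.9(Km+0.351)/0.351.
99.42·Km + 8.58 = 53.85·Km + 18.9, so (99.42 − 53.85)·Km = 18.9 − 8.58.
Km = 10.32/45.57 = 0.226 nM; then Vmax = 8.58(0.226+0.0863)/0.0863 = 31.1 μmol·min⁻¹.

Km = 0.226 nM; Vmax = 31.1 μmol·min⁻¹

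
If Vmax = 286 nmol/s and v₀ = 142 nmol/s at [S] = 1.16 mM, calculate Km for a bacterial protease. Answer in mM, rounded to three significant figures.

1.18 mM

From v = Vmax[S]/(Km+[S]), Km = [S](Vmax − v)/v.
Km = 1.16 × (286 − 142) / 142 = 167.0/142 = 1.18 mM.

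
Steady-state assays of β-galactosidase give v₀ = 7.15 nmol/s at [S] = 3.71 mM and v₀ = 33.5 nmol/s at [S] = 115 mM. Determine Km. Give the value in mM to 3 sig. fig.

In reciprocal form, 1/v = (Km/Vmax)·(1/[S]) + 1/Vmax. The two points give (1/[S], 1/v) = (0.2695, 0.1399) and (0.008696, 0.02985).
Slope = (0.1399 − 0.02985)/(0.2695 − 0.008696) = 0.4217; intercept = 0.1399 − 0.4217×0.2695 = 0.02618.
Vmax = 1/intercept = 38.2 nmol/s; Km = slope × Vmax = 0.4217 × 38.2 = 16.1 mM.

16.1 mM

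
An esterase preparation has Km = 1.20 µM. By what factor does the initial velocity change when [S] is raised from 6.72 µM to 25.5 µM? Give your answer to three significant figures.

1.13

Since Vmax cancels, v₂/v₁ = [S]₂(Km+[S]₁) / [S]₁(Km+[S]₂).
= 25.5×(1.20+6.72) / (6.72×(1.20+25.5)) = 202.0/179.4 = 1.13.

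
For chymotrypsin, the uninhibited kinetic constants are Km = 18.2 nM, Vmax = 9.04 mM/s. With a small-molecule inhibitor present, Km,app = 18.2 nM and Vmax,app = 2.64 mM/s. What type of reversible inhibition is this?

Vmax decreases (9.04 → 2.64 mM/s) while Km is unchanged — pure noncompetitive inhibition.

noncompetitive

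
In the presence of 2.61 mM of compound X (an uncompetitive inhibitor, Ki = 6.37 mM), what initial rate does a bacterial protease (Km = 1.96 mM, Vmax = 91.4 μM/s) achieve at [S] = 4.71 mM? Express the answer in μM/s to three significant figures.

With α = 1 + [I]/Ki = 1 + 2.61/6.37 = 1.410, the uncompetitive rate law is v = (Vmax/α)·[S] / (Km/α + [S]).
v = (91.4/1.410)×4.71 / (1.96/1.410 + 4.71) = 305.4/6.100 = 50.1 μM/s.

50.1 μM/s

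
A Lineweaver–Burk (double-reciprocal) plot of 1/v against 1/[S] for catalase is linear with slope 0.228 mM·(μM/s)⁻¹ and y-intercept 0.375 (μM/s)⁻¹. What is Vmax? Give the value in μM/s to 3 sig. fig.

2.67 μM/s

The y-intercept of a Lineweaver–Burk plot equals 1/Vmax, so Vmax = 1/0.375 = 2.67 μM/s.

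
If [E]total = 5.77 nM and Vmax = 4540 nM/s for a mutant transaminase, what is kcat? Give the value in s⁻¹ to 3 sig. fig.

787 s⁻¹

kcat = Vmax/[E]total = 4540 nM/s / 5.77 nM = 787 s⁻¹.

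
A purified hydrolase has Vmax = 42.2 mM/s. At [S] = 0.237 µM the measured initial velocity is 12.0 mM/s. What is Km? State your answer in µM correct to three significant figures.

v/Vmax = 12.0/42.2 = 0.2844 = [S]/(Km+[S]).
So Km + [S] = [S]/0.2844 = 0.8334 µM, giving Km = 0.8334 − 0.237 = 0.596 µM.

0.596 µM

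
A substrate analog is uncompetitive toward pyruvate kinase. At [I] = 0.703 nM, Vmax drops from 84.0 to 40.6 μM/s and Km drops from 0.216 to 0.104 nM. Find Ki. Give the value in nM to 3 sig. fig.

Uncompetitive: Vmax,app = Vmax/α (and Km,app = Km/α) with α = 1 + [I]/Ki.
α = Vmax/Vmax,app = 84.0/40.6 = 2.069.
Ki = [I]/(α − 1) = 0.703/1.069 = 0.658 nM.

0.658 nM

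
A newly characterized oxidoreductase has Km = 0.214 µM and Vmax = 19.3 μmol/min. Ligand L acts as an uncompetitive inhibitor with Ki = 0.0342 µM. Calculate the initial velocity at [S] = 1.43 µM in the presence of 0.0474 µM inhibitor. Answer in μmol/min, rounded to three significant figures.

With α = 1 + [I]/Ki = 1 + 0.0474/0.0342 = 2.386, the uncompetitive rate law is v = (Vmax/α)·[S] / (Km/α + [S]).
v = (19.3/2.386)×1.43 / (0.214/2.386 + 1.43) = 11.57/1.520 = 7.61 μmol/min.

7.61 μmol/min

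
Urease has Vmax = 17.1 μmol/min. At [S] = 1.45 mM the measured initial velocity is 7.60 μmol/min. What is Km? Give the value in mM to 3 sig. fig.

From v = Vmax[S]/(Km+[S]), Km = [S](Vmax − v)/v.
Km = 1.45 × (17.1 − 7.60) / 7.60 = 13.78/7.60 = 1.81 mM.

1.81 mM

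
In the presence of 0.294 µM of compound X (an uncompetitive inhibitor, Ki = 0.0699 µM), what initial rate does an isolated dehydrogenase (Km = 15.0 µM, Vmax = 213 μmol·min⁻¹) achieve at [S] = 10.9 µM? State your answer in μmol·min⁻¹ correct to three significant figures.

α = 1 + [I]/Ki = 1 + 0.294/0.0699 = 5.206.
For an uncompetitive inhibitor, both parameters are divided by α, giving Vmax/α and Km/α: Km,app = 2.88 µM, Vmax,app = 40.9 μmol·min⁻¹.
v = Vmax,app·[S]/(Km,app + [S]) = 40.9 × 10.9/(2.88 + 10.9) = 32.4 μmol·min⁻¹.

32.4 μmol·min⁻¹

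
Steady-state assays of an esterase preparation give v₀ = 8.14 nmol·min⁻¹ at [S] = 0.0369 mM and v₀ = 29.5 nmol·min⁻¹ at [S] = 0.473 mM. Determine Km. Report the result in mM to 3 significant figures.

In reciprocal form, 1/v = (Km/Vmax)·(1/[S]) + 1/Vmax. The two points give (1/[S], 1/v) = (27.10, 0.1229) and (2.114, 0.03390).
Slope = (0.1229 − 0.03390)/(27.10 − 2.114) = 0.003560; intercept = 0.1229 − 0.003560×27.10 = 0.02637.
Vmax = 1/intercept = 37.9 nmol·min⁻¹; Km = slope × Vmax = 0.003560 × 37.9 = 0.135 mM.

0.135 mM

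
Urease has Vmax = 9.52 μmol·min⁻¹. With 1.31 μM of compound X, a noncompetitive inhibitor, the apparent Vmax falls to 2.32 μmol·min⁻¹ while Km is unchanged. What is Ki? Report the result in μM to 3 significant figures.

0.422 μM

Noncompetitive: Vmax,app = Vmax/α with α = 1 + [I]/Ki.
α = Vmax/Vmax,app = 9.52/2.32 = 4.103.
Since α = 1 + [I]/Ki, [I]/Ki = 4.103 − 1 = 3.103 and Ki = 1.31/3.103 = 0.422 μM.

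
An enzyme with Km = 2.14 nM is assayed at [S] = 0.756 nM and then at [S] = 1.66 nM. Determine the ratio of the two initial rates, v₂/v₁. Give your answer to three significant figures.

1.67

Since Vmax cancels, v₂/v₁ = [S]₂(Km+[S]₁) / [S]₁(Km+[S]₂).
= 1.66×(2.14+0.756) / (0.756×(2.14+1.66)) = 4.807/2.873 = 1.67.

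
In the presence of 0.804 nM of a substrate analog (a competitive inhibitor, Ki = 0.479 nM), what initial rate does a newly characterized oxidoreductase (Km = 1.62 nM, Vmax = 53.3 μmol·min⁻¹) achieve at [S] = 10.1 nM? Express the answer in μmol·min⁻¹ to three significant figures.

α = 1 + [I]/Ki = 1 + 0.804/0.479 = 2.678.
For a competitive inhibitor, Vmax is unchanged and the apparent Km becomes α·Km: Km,app = 4.34 nM, Vmax,app = 53.3 μmol·min⁻¹.
v = Vmax,app·[S]/(Km,app + [S]) = 53.3 × 10.1/(4.34 + 10.1) = 37.3 μmol·min⁻¹.

37.3 μmol·min⁻¹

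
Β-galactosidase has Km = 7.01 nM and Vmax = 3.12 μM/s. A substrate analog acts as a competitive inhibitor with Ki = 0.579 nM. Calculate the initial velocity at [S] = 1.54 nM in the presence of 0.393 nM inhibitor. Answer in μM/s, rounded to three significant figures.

0.361 μM/s

With α = 1 + [I]/Ki = 1 + 0.393/0.579 = 1.679, the competitive rate law is v = Vmax[S] / (αKm + [S]).
v = 3.12×1.54 / (1.679×7.01 + 1.54) = 4.805/13.31 = 0.361 μM/s.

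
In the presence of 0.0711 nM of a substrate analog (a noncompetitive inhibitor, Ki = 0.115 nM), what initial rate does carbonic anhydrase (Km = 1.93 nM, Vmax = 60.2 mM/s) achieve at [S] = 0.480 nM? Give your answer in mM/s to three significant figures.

7.41 mM/s

With α = 1 + [I]/Ki = 1 + 0.0711/0.115 = 1.618, the noncompetitive rate law is v = (Vmax/α)·[S] / (Km + [S]).
v = (60.2/1.618)×0.480 / (1.93 + 0.480) = 17.86/2.410 = 7.41 mM/s.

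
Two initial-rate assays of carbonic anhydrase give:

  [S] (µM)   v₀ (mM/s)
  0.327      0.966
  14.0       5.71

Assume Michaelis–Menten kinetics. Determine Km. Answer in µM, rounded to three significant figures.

In reciprocal form, 1/v = (Km/Vmax)·(1/[S]) + 1/Vmax. The two points give (1/[S], 1/v) = (3.058, 1.035) and (0.07143, 0.1751).
Slope = (1.035 − 0.1751)/(3.058 − 0.07143) = 0.2880; intercept = 1.035 − 0.2880×3.058 = 0.1546.
Vmax = 1/intercept = 6.47 mM/s; Km = slope × Vmax = 0.2880 × 6.47 = 1.86 µM.

1.86 µM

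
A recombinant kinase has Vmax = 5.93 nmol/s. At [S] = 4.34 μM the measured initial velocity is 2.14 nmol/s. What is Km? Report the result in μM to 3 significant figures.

7.69 μM

From v = Vmax[S]/(Km+[S]), Km = [S](Vmax − v)/v.
Km = 4.34 × (5.93 − 2.14) / 2.14 = 16.45/2.14 = 7.69 μM.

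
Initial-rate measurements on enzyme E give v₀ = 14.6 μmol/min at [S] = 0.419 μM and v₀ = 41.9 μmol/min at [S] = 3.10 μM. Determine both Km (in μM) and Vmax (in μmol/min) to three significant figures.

Km = 1.28 μM; Vmax = 59.2 μmol/min

In reciprocal form, 1/v = (Km/Vmax)·(1/[S]) + 1/Vmax. The two points give (1/[S], 1/v) = (2.387, 0.06849) and (0.3226, 0.02387).
Slope = (0.06849 − 0.02387)/(2.387 − 0.3226) = 0.02162; intercept = 0.06849 − 0.02162×2.387 = 0.01689.
Vmax = 1/intercept = 59.2 μmol/min; Km = slope × Vmax = 0.02162 × 59.2 = 1.28 μM.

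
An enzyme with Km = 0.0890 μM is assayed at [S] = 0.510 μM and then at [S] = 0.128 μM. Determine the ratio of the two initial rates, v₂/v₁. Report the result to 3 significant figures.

Since Vmax cancels, v₂/v₁ = [S]₂(Km+[S]₁) / [S]₁(Km+[S]₂).
= 0.128×(0.0890+0.510) / (0.510×(0.0890+0.128)) = 0.07667/0.1107 = 0.693.

0.693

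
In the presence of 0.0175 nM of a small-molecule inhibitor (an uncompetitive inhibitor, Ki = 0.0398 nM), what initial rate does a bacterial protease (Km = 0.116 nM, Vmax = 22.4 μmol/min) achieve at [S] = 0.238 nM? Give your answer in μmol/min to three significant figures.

α = 1 + [I]/Ki = 1 + 0.0175/0.0398 = 1.440.
For an uncompetitive inhibitor, both parameters are divided by α, giving Vmax/α and Km/α: Km,app = 0.0806 nM, Vmax,app = 15.6 μmol/min.
v = Vmax,app·[S]/(Km,app + [S]) = 15.6 × 0.238/(0.0806 + 0.238) = 11.6 μmol/min.

11.6 μmol/min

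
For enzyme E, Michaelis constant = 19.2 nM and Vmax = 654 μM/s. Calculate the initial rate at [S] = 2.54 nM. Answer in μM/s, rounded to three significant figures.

v = Vmax·[S]/(Km + [S]) = 654 × 2.54 / (19.2 + 2.54)
  = 1661 / 21.74 = 76.4 μM/s.

76.4 μM/s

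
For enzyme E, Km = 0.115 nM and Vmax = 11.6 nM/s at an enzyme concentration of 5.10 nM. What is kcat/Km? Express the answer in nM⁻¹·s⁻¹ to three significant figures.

kcat = Vmax/[E]total = 11.6/5.10 = 2.27 s⁻¹.
kcat/Km = 2.27/0.115 = 19.8 nM⁻¹·s⁻¹.

19.8 nM⁻¹·s⁻¹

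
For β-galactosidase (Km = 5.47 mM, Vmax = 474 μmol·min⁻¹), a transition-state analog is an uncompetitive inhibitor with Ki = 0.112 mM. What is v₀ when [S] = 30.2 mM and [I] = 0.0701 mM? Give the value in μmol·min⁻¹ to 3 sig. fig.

α = 1 + [I]/Ki = 1 + 0.0701/0.112 = 1.626.
For an uncompetitive inhibitor, both parameters are divided by α, giving Vmax/α and Km/α: Km,app = 3.36 mM, Vmax,app = 292 μmol·min⁻¹.
v = Vmax,app·[S]/(Km,app + [S]) = 292 × 30.2/(3.36 + 30.2) = 262 μmol·min⁻¹.

262 μmol·min⁻¹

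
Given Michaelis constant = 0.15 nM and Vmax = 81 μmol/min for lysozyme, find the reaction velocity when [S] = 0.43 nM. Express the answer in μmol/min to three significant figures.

v = Vmax·[S]/(Km + [S]) = 81 × 0.43 / (0.15 + 0.43)
  = 34.83 / 0.5800 = 60.1 μmol/min.

60.1 μmol/min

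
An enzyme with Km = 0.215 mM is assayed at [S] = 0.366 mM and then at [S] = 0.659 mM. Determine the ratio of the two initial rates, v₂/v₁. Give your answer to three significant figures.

The fractional saturations are [S]/(Km+[S]) = 0.366/0.5810 = 0.6299 and 0.659/0.8740 = 0.7540.
v₂/v₁ is just their ratio: 0.7540/0.6299 = 1.20.

1.20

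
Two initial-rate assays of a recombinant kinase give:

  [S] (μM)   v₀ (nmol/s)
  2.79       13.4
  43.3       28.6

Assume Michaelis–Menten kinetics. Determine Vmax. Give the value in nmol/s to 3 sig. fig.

31.0 nmol/s

In reciprocal form, 1/v = (Km/Vmax)·(1/[S]) + 1/Vmax. The two points give (1/[S], 1/v) = (0.3584, 0.07463) and (0.02309, 0.03497).
Slope = (0.07463 − 0.03497)/(0.3584 − 0.02309) = 0.1183; intercept = 0.07463 − 0.1183×0.3584 = 0.03223.
Vmax = 1/intercept = 31.0 nmol/s; Km = slope × Vmax = 0.1183 × 31.0 = 3.67 μM.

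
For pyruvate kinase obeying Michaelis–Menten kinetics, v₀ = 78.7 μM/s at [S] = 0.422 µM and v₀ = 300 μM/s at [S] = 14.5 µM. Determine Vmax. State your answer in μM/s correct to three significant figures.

From v = Vmax[S]/(Km+[S]), each point gives Vmax = v(Km+[S])/[S].
Equating: 78.7(Km+0.422)/0.422 = 300(Km+14.5)/14.5.
186.5·Km + 78.7 = 20.69·Km + 300, so (186.5 − 20.69)·Km = 300 − 78.7.
Km = 221.3/165.8 = 1.33 µM; then Vmax = 78.7(1.33+0.422)/0.422 = 328 μM/s.

328 μM/s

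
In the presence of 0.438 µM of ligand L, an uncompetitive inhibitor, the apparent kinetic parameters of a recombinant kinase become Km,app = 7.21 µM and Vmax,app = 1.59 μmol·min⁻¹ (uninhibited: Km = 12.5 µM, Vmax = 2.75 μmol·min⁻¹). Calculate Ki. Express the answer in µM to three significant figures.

0.600 µM

Uncompetitive: Vmax,app = Vmax/α (and Km,app = Km/α) with α = 1 + [I]/Ki.
α = Vmax/Vmax,app = 2.75/1.59 = 1.730.
Ki = [I]/(α − 1) = 0.438/0.7296 = 0.600 µM.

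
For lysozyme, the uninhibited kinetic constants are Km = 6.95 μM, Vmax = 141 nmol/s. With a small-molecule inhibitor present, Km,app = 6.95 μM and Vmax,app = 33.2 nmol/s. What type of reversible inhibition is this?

Vmax decreases (141 → 33.2 nmol/s) while Km is unchanged — pure noncompetitive inhibition.

noncompetitive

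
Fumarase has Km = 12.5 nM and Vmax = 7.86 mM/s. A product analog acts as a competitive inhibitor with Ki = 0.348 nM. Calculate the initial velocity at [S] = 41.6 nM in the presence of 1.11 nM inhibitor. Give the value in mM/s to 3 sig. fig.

3.48 mM/s

With α = 1 + [I]/Ki = 1 + 1.11/0.348 = 4.190, the competitive rate law is v = Vmax[S] / (αKm + [S]).
v = 7.86×41.6 / (4.190×12.5 + 41.6) = 327.0/93.97 = 3.48 mM/s.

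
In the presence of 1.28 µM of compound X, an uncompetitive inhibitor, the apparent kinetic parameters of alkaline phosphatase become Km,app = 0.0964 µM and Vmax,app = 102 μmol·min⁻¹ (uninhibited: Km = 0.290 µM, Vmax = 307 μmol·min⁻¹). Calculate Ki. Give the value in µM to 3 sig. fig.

Uncompetitive: Vmax,app = Vmax/α (and Km,app = Km/α) with α = 1 + [I]/Ki.
α = Vmax/Vmax,app = 307/102 = 3.010.
Ki = [I]/(α − 1) = 1.28/2.010 = 0.637 µM.

0.637 µM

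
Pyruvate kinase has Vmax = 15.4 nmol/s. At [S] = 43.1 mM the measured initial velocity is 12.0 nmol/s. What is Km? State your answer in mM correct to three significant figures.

From v = Vmax[S]/(Km+[S]), Km = [S](Vmax − v)/v.
Km = 43.1 × (15.4 − 12.0) / 12.0 = 146.5/12.0 = 12.2 mM.

12.2 mM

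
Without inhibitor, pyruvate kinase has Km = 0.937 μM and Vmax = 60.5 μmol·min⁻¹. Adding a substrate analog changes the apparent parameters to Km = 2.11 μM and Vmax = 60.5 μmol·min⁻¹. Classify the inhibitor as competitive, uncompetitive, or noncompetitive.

competitive

Km increases (0.937 → 2.11 μM) while Vmax is unchanged — the hallmark of competitive inhibition.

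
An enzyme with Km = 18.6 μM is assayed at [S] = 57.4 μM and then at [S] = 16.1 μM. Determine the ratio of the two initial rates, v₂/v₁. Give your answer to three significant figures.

Since Vmax cancels, v₂/v₁ = [S]₂(Km+[S]₁) / [S]₁(Km+[S]₂).
= 16.1×(18.6+57.4) / (57.4×(18.6+16.1)) = 1224/1992 = 0.614.

0.614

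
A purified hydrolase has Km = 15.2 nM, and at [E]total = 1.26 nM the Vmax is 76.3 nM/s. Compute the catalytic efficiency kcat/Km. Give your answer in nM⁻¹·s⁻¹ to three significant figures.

kcat = Vmax/[E]total = 76.3/1.26 = 60.6 s⁻¹.
kcat/Km = 60.6/15.2 = 3.98 nM⁻¹·s⁻¹.

3.98 nM⁻¹·s⁻¹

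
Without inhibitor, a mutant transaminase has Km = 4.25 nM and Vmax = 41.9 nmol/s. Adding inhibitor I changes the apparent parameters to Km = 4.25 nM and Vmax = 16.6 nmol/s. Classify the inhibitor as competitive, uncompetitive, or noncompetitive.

noncompetitive

Vmax decreases (41.9 → 16.6 nmol/s) while Km is unchanged — pure noncompetitive inhibition.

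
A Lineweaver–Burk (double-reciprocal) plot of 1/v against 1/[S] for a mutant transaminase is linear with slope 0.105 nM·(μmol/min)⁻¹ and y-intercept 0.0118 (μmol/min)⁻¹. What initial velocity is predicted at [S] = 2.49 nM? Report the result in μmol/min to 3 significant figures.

The y-intercept is 1/Vmax, so Vmax = 1/0.0118 = 84.7 μmol/min.
The slope is Km/Vmax, so Km = 0.105 × 84.7 = 8.90 nM.
Then v = 84.7 × 2.49/(8.90 + 2.49) = 18.5 μmol/min.

18.5 μmol/min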